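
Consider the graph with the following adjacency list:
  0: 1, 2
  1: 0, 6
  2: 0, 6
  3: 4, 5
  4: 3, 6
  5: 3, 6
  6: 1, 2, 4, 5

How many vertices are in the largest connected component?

7

Starting from 0 we can reach 0, 1, 2, 3, 4, 5, 6. That is one component of size 7.
The largest has 7 vertices.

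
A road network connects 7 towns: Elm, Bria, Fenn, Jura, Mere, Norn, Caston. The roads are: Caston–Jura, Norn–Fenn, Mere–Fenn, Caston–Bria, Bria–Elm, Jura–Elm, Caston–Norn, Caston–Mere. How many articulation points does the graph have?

Removing Caston increases the component count from 1 to 2, so Caston is a cut vertex.
By contrast removing Jura leaves 1 component; it is not a cut vertex. No other vertex is a cut vertex either.

1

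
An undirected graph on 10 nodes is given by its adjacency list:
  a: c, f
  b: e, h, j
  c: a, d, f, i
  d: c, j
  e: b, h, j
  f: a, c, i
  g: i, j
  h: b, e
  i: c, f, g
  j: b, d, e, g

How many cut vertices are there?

Removing j increases the component count from 1 to 2, so j is a cut vertex.
By contrast removing c leaves 1 component; it is not a cut vertex. No other vertex is a cut vertex either.

1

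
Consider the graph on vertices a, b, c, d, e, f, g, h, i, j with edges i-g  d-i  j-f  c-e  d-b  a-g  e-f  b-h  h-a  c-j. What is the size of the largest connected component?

Starting from c we can reach c, e, f, j. That is one component of size 4.
Starting from a we can reach a, b, d, g, h, i. That is one component of size 6.
The largest has 6 vertices.

6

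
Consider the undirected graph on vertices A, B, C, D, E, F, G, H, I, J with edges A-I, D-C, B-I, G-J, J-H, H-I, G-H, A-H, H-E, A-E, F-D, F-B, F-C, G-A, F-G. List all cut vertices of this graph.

F

Removing F increases the component count from 1 to 2, so F is a cut vertex.
By contrast removing J leaves 1 component; it is not a cut vertex. No other vertex is a cut vertex either.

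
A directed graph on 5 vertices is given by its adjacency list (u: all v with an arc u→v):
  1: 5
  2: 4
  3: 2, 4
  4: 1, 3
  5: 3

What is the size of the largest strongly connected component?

{1, 2, 3, 4, 5} are all mutually reachable — one SCC of size 5.
The largest has 5 vertices.

5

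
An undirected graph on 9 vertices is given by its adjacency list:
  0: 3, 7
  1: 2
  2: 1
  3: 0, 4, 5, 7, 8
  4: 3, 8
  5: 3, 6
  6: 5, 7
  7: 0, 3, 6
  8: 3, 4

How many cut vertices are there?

Removing 3 increases the component count from 2 to 3, so 3 is a cut vertex.
By contrast removing 1 leaves 2 components; it is not a cut vertex. No other vertex is a cut vertex either.

1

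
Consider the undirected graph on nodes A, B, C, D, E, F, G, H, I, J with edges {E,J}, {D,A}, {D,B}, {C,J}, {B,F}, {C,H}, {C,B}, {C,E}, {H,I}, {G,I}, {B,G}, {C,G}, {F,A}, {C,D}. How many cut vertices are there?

1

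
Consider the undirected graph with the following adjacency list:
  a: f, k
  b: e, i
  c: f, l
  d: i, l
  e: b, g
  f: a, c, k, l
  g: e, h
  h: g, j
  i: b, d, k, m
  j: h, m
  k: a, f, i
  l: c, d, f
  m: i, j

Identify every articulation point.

Removing i increases the component count from 1 to 2, so i is a cut vertex.
By contrast removing f leaves 1 component; it is not a cut vertex. No other vertex is a cut vertex either.

i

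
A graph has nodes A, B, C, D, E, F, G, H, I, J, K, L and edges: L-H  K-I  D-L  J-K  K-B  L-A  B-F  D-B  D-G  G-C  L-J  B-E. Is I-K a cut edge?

Removing I-K leaves no path between I and K: the component count goes from 1 to 2. So it is a bridge.

Yes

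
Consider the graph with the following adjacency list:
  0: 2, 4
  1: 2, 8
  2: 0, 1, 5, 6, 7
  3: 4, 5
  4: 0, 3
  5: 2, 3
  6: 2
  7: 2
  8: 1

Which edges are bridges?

1-2, 1-8, 2-6, 2-7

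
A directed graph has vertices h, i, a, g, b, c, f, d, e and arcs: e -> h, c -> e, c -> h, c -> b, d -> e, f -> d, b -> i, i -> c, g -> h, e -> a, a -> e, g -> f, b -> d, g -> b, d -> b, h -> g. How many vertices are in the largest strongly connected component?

9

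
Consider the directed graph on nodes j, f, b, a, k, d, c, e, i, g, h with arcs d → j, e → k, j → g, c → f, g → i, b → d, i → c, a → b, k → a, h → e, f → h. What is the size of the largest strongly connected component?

11

{a, b, c, d, e, f, g, h, i, j, k} are all mutually reachable — one SCC of size 11.
The largest has 11 vertices.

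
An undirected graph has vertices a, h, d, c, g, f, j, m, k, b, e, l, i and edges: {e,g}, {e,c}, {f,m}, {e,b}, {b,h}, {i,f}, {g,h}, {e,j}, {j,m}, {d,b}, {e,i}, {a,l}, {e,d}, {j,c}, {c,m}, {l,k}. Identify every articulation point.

Removing e increases the component count from 2 to 3, so e is a cut vertex.
Removing l increases the component count from 2 to 3, so l is a cut vertex.
By contrast removing g leaves 2 components; it is not a cut vertex. No other vertex is a cut vertex either.

e, l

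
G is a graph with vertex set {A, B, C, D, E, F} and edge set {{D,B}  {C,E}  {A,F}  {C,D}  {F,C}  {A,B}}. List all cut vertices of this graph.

C

Removing C increases the component count from 1 to 2, so C is a cut vertex.
By contrast removing D leaves 1 component; it is not a cut vertex. No other vertex is a cut vertex either.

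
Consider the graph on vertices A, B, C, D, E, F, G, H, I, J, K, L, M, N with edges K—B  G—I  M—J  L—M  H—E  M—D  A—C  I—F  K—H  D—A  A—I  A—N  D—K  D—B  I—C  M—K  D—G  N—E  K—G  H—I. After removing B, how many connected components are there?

With B gone, the remaining components are: {A, C, D, E, F, G, H, I, J, K, L, M, N}.
That is 1 component.

1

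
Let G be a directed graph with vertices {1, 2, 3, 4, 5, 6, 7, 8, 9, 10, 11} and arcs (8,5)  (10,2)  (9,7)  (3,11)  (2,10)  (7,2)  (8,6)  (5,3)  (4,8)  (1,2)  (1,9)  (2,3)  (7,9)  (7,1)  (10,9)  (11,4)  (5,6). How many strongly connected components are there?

{1, 2, 7, 9, 10} are all mutually reachable — one SCC of size 5.
{3, 4, 5, 8, 11} are all mutually reachable — one SCC of size 5.
{6} is an SCC by itself.
That gives 3 strongly connected components.

3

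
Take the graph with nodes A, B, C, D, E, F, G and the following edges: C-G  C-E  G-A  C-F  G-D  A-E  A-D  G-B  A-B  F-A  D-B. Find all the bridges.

none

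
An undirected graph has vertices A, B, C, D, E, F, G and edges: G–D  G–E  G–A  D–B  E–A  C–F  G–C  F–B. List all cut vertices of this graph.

G

Removing G increases the component count from 1 to 2, so G is a cut vertex.
By contrast removing F leaves 1 component; it is not a cut vertex. No other vertex is a cut vertex either.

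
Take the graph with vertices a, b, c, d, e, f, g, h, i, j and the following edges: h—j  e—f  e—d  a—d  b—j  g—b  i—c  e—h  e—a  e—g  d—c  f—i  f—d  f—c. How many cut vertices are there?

1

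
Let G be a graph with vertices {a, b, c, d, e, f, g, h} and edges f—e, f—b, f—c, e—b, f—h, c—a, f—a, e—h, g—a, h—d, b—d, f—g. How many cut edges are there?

The edges on the cycle f-c-a-f are not bridges since each lies on that cycle.
Every edge lies on some cycle, so there are no bridges.

0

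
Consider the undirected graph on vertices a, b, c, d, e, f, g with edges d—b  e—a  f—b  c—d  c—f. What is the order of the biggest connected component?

4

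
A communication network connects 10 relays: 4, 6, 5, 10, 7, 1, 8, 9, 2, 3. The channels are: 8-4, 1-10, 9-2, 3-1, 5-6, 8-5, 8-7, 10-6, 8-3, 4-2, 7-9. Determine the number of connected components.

1

Starting from 1 we can reach 1, 2, 3, 4, 5, 6, 7, 8, 9, 10. That is one component of size 10.
Total: 1 component.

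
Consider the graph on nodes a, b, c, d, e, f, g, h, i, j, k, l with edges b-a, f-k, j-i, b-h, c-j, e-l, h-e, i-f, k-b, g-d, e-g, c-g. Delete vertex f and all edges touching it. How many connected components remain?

1

With f gone, the remaining components are: {a, b, c, d, e, g, h, i, j, k, l}.
That is 1 component.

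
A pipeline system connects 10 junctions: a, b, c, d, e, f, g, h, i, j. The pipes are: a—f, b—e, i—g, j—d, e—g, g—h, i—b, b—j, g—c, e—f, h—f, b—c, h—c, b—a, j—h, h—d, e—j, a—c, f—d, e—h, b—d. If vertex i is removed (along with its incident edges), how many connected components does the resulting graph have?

1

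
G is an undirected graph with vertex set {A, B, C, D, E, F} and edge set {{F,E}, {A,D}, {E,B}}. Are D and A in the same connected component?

Yes

From D we can reach A, D, which includes A.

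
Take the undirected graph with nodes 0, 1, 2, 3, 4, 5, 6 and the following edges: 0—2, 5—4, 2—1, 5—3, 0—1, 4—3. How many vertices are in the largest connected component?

6 is isolated — a component by itself.
Starting from 0 we can reach 0, 1, 2. That is one component of size 3.
Starting from 3 we can reach 3, 4, 5. That is one component of size 3.
The largest has 3 vertices.

3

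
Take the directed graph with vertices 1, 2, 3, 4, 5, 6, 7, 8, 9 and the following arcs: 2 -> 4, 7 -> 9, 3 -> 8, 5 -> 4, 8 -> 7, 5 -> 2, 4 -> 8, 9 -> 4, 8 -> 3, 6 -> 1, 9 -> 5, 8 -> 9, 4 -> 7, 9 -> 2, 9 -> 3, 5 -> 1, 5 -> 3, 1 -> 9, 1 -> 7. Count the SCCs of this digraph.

2

{1, 2, 3, 4, 5, 7, 8, 9} are all mutually reachable — one SCC of size 8.
{6} is an SCC by itself.
That gives 2 strongly connected components.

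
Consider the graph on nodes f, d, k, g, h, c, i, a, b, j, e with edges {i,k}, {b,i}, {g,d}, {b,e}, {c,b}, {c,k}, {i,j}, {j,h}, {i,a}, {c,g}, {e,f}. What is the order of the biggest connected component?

Starting from a we can reach a, b, c, d, e, f, g, h, i, j, k. That is one component of size 11.
The largest has 11 vertices.

11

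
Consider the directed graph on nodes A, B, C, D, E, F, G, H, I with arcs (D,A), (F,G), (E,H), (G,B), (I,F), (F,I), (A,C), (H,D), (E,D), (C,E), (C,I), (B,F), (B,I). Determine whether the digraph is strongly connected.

No

There is no directed path from F to C, so the graph is not strongly connected.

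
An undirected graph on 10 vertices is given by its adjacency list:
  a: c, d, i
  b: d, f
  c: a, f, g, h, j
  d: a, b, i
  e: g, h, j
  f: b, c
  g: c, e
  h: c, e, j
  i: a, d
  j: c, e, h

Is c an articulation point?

Yes

Deleting c raises the number of components from 1 to 2, so c is a cut vertex.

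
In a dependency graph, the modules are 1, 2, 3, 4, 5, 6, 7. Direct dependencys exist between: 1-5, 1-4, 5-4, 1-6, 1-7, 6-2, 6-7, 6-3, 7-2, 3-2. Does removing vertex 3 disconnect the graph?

Deleting 3 leaves 1 component (was 1) (its neighbors 2, 6 remain connected to each other), so 3 is not a cut vertex.

No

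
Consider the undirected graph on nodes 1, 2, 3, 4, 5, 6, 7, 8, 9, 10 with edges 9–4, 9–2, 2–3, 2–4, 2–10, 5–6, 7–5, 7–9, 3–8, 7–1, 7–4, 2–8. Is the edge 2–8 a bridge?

No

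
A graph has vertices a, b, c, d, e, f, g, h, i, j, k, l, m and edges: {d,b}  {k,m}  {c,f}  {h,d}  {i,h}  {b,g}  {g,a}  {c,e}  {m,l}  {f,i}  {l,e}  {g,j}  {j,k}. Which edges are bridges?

The edges on the cycle c-f-i-h-d-b-g-j-k-m-l-e-c are not bridges since each lies on that cycle.
But removing a–g disconnects a from g — this is a bridge.

a-g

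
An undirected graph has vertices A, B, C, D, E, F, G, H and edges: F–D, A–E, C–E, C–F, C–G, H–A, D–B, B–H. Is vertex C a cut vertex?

Yes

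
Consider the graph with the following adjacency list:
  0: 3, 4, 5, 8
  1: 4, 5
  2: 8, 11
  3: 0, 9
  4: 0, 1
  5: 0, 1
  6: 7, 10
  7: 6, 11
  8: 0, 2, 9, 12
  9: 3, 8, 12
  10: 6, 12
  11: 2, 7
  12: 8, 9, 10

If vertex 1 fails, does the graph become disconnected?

Deleting 1 leaves 1 component (was 1) (its neighbors 4, 5 remain connected to each other), so 1 is not a cut vertex.

No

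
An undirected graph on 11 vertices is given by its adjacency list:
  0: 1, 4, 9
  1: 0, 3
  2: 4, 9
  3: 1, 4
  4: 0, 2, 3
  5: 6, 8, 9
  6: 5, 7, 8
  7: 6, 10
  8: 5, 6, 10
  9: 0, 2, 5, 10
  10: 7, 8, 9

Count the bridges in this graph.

0

The edges on the cycle 9-2-4-3-1-0-9 are not bridges since each lies on that cycle.
Every edge lies on some cycle, so there are no bridges.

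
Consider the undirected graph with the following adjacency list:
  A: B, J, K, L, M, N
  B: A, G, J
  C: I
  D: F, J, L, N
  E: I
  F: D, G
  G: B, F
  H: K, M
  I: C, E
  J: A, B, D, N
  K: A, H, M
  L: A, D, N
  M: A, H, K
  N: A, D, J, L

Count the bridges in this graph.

The edges on the cycle A-J-B-A are not bridges since each lies on that cycle.
But removing I-C disconnects I from C; removing E-I disconnects E from I — these are bridges.
That makes 2 bridges.

2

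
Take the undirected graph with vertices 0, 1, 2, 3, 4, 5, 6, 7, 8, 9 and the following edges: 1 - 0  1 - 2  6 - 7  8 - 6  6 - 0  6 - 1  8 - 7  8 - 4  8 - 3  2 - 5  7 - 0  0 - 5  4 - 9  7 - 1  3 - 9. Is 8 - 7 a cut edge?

No

After removing 8 - 7, the path 8-6-7 still connects them, so the edge is not a bridge.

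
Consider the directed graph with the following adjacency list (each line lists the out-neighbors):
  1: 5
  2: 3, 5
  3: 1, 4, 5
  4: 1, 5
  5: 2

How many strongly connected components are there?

1

{1, 2, 3, 4, 5} are all mutually reachable — one SCC of size 5.
That gives 1 strongly connected component.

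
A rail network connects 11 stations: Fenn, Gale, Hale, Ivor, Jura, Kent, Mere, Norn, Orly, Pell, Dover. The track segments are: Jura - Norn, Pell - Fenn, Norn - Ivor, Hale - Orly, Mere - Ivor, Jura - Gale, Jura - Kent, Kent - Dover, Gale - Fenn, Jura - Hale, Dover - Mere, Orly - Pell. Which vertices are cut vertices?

Jura

Removing Jura increases the component count from 1 to 2, so Jura is a cut vertex.
By contrast removing Kent leaves 1 component; it is not a cut vertex. No other vertex is a cut vertex either.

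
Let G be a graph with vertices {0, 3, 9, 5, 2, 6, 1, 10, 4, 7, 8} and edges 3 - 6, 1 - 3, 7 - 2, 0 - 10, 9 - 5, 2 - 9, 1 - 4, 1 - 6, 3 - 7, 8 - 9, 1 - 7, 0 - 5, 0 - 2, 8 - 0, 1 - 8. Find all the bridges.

The edges on the cycle 1-3-7-1 are not bridges since each lies on that cycle.
But removing 1 - 4 disconnects 1 from 4; removing 0 - 10 disconnects 0 from 10 — these are bridges.

0-10, 1-4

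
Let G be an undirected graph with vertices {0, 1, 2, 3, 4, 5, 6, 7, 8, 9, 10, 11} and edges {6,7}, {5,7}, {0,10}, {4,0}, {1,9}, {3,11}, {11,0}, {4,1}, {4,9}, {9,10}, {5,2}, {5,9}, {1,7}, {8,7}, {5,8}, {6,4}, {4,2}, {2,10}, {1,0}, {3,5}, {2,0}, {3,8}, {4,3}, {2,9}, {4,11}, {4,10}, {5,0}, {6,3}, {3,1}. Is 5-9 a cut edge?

After removing 5-9, the path 5-2-9 still connects them, so the edge is not a bridge.

No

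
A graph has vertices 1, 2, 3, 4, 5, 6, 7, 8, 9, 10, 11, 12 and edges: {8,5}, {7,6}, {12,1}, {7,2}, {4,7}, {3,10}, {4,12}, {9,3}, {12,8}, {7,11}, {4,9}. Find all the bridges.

removing 1–12 disconnects 1 from 12; removing 4–7 disconnects 4 from 7; removing 5–8 disconnects 5 from 8; removing 6–7 disconnects 6 from 7 — these are bridges.
In total 11 edges are bridges.

1-12, 10-3, 11-7, 12-4, 12-8, 2-7, 3-9, 4-7, 4-9, 5-8, 6-7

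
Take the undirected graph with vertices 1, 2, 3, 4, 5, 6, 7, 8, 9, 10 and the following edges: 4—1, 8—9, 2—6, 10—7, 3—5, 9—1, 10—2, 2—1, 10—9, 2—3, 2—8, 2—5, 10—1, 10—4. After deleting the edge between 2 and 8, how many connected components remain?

1

2 and 8 are still connected via 2-10-9-8, so the component count stays at 1.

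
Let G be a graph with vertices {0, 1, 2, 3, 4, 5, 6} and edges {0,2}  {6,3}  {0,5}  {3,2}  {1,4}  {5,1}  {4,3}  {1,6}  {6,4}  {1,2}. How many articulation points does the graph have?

0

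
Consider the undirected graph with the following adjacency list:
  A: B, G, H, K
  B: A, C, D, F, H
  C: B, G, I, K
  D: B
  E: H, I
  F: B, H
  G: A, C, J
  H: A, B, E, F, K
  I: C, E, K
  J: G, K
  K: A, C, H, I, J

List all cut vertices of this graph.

Removing B increases the component count from 1 to 2, so B is a cut vertex.
By contrast removing A leaves 1 component; it is not a cut vertex. No other vertex is a cut vertex either.

B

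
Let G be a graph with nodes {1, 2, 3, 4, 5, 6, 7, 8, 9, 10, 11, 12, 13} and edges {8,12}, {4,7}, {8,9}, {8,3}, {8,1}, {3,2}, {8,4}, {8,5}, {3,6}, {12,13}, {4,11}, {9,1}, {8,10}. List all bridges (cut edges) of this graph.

The edges on the cycle 8-9-1-8 are not bridges since each lies on that cycle.
But removing 11-4 disconnects 11 from 4; removing 8-10 disconnects 8 from 10; removing 8-3 disconnects 8 from 3; removing 3-6 disconnects 3 from 6 — these are bridges.
In total 10 edges are bridges.

10-8, 11-4, 12-13, 12-8, 2-3, 3-6, 3-8, 4-7, 4-8, 5-8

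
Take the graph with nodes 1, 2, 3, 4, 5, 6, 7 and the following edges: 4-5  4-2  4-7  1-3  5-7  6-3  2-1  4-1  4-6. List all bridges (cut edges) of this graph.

The edges on the cycle 4-5-7-4 are not bridges since each lies on that cycle.
Every edge lies on some cycle, so there are no bridges.

none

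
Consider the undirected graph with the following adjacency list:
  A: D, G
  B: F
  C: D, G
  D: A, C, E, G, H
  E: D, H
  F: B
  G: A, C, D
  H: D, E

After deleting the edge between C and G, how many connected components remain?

2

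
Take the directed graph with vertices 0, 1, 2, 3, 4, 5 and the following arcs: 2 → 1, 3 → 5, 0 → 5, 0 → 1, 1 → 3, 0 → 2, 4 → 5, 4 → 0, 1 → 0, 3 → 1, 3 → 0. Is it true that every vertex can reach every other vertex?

No

There is no directed path from 5 to 1, so the graph is not strongly connected.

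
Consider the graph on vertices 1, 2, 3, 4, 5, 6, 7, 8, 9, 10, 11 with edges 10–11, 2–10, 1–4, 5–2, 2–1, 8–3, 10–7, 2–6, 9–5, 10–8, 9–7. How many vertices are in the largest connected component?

11

Starting from 1 we can reach 1, 2, 3, 4, 5, 6, 7, 8, 9, 10, 11. That is one component of size 11.
The largest has 11 vertices.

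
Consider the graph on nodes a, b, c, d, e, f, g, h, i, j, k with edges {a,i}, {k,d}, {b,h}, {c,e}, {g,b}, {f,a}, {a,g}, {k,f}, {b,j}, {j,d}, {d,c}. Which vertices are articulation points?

a, b, c, d

Removing a increases the component count from 1 to 2, so a is a cut vertex.
Removing b increases the component count from 1 to 2, so b is a cut vertex.
Removing c increases the component count from 1 to 2, so c is a cut vertex.
Likewise d is a cut vertex.
By contrast removing j leaves 1 component; it is not a cut vertex. No other vertex is a cut vertex either.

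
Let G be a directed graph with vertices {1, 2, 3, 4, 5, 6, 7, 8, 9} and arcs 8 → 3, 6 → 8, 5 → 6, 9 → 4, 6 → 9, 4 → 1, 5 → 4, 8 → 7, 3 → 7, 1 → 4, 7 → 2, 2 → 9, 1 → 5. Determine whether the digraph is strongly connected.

Yes

From 5 we can reach every vertex (1, 2, 3, 4, 5, 6, 7, 8, 9), and every vertex can reach 5 (1, 2, 3, 4, 5, 6, 7, 8, 9). So the whole graph is one strongly connected component.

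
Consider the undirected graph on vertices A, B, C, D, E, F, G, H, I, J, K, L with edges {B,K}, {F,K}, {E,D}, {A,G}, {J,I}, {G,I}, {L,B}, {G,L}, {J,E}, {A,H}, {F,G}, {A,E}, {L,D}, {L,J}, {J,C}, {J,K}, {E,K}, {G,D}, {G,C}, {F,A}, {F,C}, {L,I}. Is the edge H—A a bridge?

Removing H—A leaves no path between H and A: the component count goes from 1 to 2. So it is a bridge.

Yes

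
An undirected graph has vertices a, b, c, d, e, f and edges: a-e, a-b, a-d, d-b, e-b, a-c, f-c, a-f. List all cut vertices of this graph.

a

Removing a increases the component count from 1 to 2, so a is a cut vertex.
By contrast removing c leaves 1 component; it is not a cut vertex. No other vertex is a cut vertex either.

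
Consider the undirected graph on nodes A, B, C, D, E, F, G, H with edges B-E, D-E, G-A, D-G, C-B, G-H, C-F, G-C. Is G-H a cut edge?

Yes

Removing G-H leaves no path between G and H: the component count goes from 1 to 2. So it is a bridge.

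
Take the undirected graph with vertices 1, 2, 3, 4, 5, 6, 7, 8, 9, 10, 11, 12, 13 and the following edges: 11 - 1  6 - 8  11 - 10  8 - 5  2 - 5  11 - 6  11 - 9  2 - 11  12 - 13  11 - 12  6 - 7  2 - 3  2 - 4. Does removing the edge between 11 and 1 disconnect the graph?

Removing 11 - 1 leaves no path between 11 and 1: the component count goes from 1 to 2. So it is a bridge.

Yes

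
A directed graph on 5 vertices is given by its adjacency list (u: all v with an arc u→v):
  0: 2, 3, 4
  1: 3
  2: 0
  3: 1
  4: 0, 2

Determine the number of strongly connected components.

2

{0, 2, 4} are all mutually reachable — one SCC of size 3.
{1, 3} are all mutually reachable — one SCC of size 2.
That gives 2 strongly connected components.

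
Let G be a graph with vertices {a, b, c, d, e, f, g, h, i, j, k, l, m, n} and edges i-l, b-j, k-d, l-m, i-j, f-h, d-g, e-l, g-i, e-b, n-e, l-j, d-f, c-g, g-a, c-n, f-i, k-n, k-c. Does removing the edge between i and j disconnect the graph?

After removing i-j, the path i-l-j still connects them, so the edge is not a bridge.

No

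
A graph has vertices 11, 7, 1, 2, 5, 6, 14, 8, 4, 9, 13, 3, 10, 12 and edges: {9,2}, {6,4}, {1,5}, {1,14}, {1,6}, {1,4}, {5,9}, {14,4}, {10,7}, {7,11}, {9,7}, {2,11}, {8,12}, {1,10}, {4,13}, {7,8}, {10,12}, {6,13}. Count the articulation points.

1

Removing 1 increases the component count from 2 to 3, so 1 is a cut vertex.
By contrast removing 4 leaves 2 components; it is not a cut vertex. No other vertex is a cut vertex either.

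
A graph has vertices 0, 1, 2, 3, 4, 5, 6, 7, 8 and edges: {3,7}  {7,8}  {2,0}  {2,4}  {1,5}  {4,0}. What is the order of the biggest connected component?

3

6 is isolated — a component by itself.
Starting from 1 we can reach 1, 5. That is one component of size 2.
Starting from 0 we can reach 0, 2, 4. That is one component of size 3.
Starting from 3 we can reach 3, 7, 8. That is one component of size 3.
The largest has 3 vertices.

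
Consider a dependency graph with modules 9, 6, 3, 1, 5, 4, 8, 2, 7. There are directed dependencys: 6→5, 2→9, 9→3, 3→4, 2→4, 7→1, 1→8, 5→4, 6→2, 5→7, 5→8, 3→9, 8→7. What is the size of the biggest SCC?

{1, 7, 8} are all mutually reachable — one SCC of size 3.
{3, 9} are all mutually reachable — one SCC of size 2.
{4} is an SCC by itself.
{6} is an SCC by itself.
{5} is an SCC by itself.
(and 1 more singleton SCC)
The largest has 3 vertices.

3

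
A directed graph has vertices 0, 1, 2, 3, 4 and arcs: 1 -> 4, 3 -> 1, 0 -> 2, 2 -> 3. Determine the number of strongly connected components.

5

{3} is an SCC by itself.
{1} is an SCC by itself.
{4} is an SCC by itself.
{0} is an SCC by itself.
{2} is an SCC by itself.
That gives 5 strongly connected components.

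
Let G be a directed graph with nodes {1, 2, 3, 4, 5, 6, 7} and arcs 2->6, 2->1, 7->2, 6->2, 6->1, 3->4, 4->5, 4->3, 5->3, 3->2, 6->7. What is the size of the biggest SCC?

3

{2, 6, 7} are all mutually reachable — one SCC of size 3.
{3, 4, 5} are all mutually reachable — one SCC of size 3.
{1} is an SCC by itself.
The largest has 3 vertices.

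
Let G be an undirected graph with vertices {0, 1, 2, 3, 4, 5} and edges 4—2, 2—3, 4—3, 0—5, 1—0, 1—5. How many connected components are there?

Starting from 0 we can reach 0, 1, 5. That is one component of size 3.
Starting from 2 we can reach 2, 3, 4. That is one component of size 3.
Total: 2 components.

2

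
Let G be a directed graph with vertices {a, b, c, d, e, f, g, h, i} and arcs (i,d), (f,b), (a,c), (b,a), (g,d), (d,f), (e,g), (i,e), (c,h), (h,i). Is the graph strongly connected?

Yes

From e we can reach every vertex (a, b, c, d, e, f, g, h, i), and every vertex can reach e (a, b, c, d, e, f, g, h, i). So the whole graph is one strongly connected component.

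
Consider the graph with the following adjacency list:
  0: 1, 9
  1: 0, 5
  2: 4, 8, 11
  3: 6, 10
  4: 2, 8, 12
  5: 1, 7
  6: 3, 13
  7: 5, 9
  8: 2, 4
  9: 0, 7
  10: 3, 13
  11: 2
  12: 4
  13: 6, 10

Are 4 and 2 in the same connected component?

From 4 we can reach 2, 4, 8, 11, 12, which includes 2.

Yes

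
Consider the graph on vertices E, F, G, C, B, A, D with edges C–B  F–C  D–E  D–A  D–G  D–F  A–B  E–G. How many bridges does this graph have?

0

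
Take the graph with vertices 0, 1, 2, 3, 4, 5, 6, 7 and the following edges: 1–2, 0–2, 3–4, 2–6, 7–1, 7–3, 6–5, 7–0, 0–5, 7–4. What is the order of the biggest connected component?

8

Starting from 0 we can reach 0, 1, 2, 3, 4, 5, 6, 7. That is one component of size 8.
The largest has 8 vertices.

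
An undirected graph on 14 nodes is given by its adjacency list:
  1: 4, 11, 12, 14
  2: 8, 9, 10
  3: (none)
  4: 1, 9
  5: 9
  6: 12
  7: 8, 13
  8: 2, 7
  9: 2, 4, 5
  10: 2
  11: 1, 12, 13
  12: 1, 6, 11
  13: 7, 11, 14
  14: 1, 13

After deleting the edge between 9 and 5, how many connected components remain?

3

Before removal there are 2 components.
9-5 is a bridge — removing it separates 9's side from 5's side.
After removal: 3 components.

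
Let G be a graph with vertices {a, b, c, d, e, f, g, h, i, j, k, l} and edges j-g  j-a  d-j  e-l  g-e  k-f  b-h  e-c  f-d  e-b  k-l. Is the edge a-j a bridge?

Yes

Removing a-j leaves no path between a and j: the component count goes from 2 to 3. So it is a bridge.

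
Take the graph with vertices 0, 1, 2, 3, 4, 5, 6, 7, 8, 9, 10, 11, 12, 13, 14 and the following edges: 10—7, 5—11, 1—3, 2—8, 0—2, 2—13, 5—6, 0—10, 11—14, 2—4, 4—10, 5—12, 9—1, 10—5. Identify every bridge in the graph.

1-3, 1-9, 10-5, 10-7, 11-14, 11-5, 12-5, 13-2, 2-8, 5-6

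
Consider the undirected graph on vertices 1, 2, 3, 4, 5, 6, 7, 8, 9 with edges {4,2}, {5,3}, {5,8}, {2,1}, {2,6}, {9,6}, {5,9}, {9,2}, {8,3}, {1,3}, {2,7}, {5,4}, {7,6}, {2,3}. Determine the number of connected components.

1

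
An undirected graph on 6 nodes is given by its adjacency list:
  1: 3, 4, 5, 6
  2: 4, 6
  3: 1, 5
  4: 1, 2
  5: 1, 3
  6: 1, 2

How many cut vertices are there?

1

Removing 1 increases the component count from 1 to 2, so 1 is a cut vertex.
By contrast removing 6 leaves 1 component; it is not a cut vertex. No other vertex is a cut vertex either.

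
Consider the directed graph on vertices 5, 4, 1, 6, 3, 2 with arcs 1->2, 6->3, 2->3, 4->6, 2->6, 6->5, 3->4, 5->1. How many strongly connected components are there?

{1, 2, 3, 4, 5, 6} are all mutually reachable — one SCC of size 6.
That gives 1 strongly connected component.

1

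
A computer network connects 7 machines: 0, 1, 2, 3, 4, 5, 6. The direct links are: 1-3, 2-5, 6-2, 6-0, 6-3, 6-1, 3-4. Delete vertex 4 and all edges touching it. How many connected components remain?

With 4 gone, the remaining components are: {0, 1, 2, 3, 5, 6}.
That is 1 component.

1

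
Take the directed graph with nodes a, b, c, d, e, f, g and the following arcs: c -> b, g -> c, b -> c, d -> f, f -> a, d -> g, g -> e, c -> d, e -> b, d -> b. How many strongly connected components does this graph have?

{b, c, d, e, g} are all mutually reachable — one SCC of size 5.
{a} is an SCC by itself.
{f} is an SCC by itself.
That gives 3 strongly connected components.

3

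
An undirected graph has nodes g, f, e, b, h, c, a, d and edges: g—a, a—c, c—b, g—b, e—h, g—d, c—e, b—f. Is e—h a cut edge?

Yes

Removing e—h leaves no path between e and h: the component count goes from 1 to 2. So it is a bridge.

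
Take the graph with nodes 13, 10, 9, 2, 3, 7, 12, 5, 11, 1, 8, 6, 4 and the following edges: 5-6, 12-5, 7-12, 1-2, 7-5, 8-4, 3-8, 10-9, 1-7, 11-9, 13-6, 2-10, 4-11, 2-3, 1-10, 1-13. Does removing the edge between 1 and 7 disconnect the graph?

After removing 1-7, the path 1-13-6-5-7 still connects them, so the edge is not a bridge.

No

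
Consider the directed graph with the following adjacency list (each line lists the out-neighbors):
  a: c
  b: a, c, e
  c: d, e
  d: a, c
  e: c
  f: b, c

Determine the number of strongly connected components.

3

{a, c, d, e} are all mutually reachable — one SCC of size 4.
{b} is an SCC by itself.
{f} is an SCC by itself.
That gives 3 strongly connected components.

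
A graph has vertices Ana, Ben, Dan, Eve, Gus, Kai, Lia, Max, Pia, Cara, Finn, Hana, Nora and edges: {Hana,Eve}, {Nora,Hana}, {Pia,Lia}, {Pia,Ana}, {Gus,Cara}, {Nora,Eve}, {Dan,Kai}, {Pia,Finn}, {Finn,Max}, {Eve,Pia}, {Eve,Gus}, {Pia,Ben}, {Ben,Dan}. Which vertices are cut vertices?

Removing Ben increases the component count from 1 to 2, so Ben is a cut vertex.
Removing Dan increases the component count from 1 to 2, so Dan is a cut vertex.
Removing Eve increases the component count from 1 to 3, so Eve is a cut vertex.
Likewise Gus, Pia, Finn are cut vertices.
By contrast removing Kai leaves 1 component; it is not a cut vertex. No other vertex is a cut vertex either.

Ben, Dan, Eve, Gus, Pia, Finn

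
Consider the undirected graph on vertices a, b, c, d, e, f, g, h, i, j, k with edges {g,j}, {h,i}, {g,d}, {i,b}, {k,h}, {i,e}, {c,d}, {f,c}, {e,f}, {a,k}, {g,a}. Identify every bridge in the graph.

b-i, g-j

The edges on the cycle g-a-k-h-i-e-f-c-d-g are not bridges since each lies on that cycle.
But removing b—i disconnects b from i; removing g—j disconnects g from j — these are bridges.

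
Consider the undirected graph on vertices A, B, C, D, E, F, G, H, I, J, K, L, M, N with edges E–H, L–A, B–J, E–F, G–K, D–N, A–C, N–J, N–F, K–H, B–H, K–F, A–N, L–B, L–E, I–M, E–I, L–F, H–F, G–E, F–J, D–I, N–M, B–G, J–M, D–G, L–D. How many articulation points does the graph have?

Removing A increases the component count from 1 to 2, so A is a cut vertex.
By contrast removing N leaves 1 component; it is not a cut vertex. No other vertex is a cut vertex either.

1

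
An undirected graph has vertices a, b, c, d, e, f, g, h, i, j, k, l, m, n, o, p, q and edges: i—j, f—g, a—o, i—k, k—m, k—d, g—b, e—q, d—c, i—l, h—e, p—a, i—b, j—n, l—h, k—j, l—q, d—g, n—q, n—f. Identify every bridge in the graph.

The edges on the cycle l-h-e-q-l are not bridges since each lies on that cycle.
But removing k—m disconnects k from m; removing p—a disconnects p from a; removing c—d disconnects c from d; removing o—a disconnects o from a — these are bridges.

a-o, a-p, c-d, k-m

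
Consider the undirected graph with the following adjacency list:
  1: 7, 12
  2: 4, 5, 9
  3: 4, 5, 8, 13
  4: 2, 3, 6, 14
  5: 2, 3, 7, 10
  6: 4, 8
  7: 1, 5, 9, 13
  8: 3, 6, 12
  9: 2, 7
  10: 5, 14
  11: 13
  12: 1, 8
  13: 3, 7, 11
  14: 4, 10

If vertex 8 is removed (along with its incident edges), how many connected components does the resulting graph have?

1

With 8 gone, the remaining components are: {1, 2, 3, 4, 5, 6, 7, 9, 10, 11, 12, 13, 14}.
That is 1 component.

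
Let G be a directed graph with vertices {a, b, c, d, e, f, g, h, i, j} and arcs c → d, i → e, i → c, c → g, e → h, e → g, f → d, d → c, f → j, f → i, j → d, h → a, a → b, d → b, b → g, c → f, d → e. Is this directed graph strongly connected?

There is no directed path from b to f, so the graph is not strongly connected.

No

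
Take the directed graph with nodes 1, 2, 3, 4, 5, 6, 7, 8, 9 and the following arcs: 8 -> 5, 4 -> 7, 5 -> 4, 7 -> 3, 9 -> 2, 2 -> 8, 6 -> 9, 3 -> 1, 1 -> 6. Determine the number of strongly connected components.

1

{1, 2, 3, 4, 5, 6, 7, 8, 9} are all mutually reachable — one SCC of size 9.
That gives 1 strongly connected component.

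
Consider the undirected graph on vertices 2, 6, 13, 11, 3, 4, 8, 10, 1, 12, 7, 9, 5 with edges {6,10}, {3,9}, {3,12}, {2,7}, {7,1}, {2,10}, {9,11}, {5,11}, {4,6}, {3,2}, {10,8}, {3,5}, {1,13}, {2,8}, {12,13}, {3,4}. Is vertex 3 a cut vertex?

Yes

Deleting 3 raises the number of components from 1 to 2, so 3 is a cut vertex.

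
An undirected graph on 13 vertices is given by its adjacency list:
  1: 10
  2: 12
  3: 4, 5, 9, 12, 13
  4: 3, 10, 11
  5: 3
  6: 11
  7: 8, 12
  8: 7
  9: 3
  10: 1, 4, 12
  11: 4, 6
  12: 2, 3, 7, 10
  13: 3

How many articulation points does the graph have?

6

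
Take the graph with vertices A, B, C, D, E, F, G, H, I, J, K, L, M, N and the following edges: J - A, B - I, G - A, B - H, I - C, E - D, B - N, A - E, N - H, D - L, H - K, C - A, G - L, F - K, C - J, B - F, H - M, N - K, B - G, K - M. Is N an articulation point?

Deleting N leaves 1 component (was 1) (its neighbors B, H, K remain connected to each other), so N is not a cut vertex.

No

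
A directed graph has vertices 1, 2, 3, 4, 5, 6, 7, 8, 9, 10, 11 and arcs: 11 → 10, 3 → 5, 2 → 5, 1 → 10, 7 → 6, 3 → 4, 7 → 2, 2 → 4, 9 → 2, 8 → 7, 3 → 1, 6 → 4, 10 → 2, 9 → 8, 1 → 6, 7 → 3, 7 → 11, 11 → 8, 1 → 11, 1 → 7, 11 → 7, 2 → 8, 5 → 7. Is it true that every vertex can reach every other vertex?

No

There is no directed path from 5 to 9, so the graph is not strongly connected.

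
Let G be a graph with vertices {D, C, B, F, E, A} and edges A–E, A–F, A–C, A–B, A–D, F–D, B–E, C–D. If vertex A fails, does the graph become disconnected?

Yes

Deleting A raises the number of components from 1 to 2, so A is a cut vertex.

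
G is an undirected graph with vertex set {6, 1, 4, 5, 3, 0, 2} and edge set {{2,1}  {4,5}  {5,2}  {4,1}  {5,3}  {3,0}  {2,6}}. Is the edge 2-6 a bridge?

Yes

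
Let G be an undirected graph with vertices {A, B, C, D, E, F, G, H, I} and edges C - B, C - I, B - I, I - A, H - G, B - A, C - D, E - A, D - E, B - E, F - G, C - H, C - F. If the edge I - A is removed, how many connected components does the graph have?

1

I and A are still connected via I-B-A, so the component count stays at 1.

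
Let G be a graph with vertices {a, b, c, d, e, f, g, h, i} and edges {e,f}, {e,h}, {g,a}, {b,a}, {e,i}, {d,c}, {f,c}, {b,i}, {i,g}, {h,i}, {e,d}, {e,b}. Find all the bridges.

The edges on the cycle e-d-c-f-e are not bridges since each lies on that cycle.
Every edge lies on some cycle, so there are no bridges.

none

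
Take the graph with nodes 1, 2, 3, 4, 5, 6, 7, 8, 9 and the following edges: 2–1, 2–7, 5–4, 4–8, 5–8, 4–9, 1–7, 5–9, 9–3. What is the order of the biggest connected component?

5

6 is isolated — a component by itself.
Starting from 1 we can reach 1, 2, 7. That is one component of size 3.
Starting from 3 we can reach 3, 4, 5, 8, 9. That is one component of size 5.
The largest has 5 vertices.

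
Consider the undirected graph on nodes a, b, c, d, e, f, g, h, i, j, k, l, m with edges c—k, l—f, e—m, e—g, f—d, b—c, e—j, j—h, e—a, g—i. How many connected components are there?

3

Starting from d we can reach d, f, l. That is one component of size 3.
Starting from b we can reach b, c, k. That is one component of size 3.
Starting from a we can reach a, e, g, h, i, j, m. That is one component of size 7.
Total: 3 components.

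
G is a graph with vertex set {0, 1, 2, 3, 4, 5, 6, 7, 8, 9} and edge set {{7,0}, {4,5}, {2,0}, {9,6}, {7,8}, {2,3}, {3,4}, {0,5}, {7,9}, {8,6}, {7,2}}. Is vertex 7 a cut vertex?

Deleting 7 raises the number of components from 2 to 3, so 7 is a cut vertex.

Yes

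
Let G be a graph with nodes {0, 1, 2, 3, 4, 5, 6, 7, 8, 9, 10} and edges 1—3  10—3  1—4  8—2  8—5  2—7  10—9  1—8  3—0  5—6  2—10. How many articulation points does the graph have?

6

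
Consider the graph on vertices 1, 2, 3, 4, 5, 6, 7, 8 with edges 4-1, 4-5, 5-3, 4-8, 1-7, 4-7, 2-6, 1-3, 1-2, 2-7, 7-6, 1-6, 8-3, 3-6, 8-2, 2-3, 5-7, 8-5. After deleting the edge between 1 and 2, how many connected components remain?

1 and 2 are still connected via 1-6-2, so the component count stays at 1.

1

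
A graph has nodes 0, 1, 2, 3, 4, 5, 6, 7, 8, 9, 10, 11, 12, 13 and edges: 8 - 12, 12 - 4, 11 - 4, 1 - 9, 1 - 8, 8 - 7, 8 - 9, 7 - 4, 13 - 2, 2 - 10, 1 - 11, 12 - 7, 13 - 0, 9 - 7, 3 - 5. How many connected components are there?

4

6 is isolated — a component by itself.
Starting from 3 we can reach 3, 5. That is one component of size 2.
Starting from 0 we can reach 0, 2, 10, 13. That is one component of size 4.
Starting from 1 we can reach 1, 4, 7, 8, 9, 11, 12. That is one component of size 7.
Total: 4 components.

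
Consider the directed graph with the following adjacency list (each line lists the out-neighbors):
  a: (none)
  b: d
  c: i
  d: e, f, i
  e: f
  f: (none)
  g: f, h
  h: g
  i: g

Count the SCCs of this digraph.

{g, h} are all mutually reachable — one SCC of size 2.
{e} is an SCC by itself.
{a} is an SCC by itself.
{c} is an SCC by itself.
{f} is an SCC by itself.
(and 3 more singleton SCCs)
That gives 8 strongly connected components.

8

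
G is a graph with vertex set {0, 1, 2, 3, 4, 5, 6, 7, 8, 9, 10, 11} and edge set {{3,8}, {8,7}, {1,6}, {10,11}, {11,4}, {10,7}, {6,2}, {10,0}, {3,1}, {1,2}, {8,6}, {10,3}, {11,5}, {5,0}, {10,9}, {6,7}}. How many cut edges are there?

2

The edges on the cycle 10-3-1-6-7-10 are not bridges since each lies on that cycle.
But removing 4-11 disconnects 4 from 11; removing 10-9 disconnects 10 from 9 — these are bridges.
That makes 2 bridges.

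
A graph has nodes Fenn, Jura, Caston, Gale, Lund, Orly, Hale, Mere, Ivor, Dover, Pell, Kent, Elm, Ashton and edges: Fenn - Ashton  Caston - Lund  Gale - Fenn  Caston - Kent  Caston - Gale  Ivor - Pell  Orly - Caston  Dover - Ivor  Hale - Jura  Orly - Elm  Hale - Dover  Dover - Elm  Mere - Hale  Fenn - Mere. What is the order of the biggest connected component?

Starting from Elm we can reach Elm, Fenn, Gale, Hale, Ivor, Jura, Kent, Lund, Mere, Orly, Pell, Dover, Ashton, Caston. That is one component of size 14.
The largest has 14 vertices.

14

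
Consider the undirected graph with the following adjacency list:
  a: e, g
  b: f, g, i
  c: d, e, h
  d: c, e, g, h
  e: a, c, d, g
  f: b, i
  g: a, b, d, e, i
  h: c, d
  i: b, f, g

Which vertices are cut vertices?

g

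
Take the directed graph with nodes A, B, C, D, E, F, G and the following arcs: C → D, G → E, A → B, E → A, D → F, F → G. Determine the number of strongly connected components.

{D} is an SCC by itself.
{B} is an SCC by itself.
{E} is an SCC by itself.
{G} is an SCC by itself.
{F} is an SCC by itself.
(and 2 more singleton SCCs)
That gives 7 strongly connected components.

7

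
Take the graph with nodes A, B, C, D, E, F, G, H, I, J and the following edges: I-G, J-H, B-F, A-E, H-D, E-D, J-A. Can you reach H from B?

The component containing B is {B, F}, and H is not in it.

No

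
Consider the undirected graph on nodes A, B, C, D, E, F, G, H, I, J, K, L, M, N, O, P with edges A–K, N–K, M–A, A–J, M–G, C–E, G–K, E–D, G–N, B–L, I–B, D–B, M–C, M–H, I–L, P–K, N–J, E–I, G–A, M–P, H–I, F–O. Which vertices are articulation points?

M

Removing M increases the component count from 2 to 3, so M is a cut vertex.
By contrast removing C leaves 2 components; it is not a cut vertex. No other vertex is a cut vertex either.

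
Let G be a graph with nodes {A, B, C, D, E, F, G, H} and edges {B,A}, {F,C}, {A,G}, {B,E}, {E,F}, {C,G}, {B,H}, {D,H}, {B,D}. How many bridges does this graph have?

The edges on the cycle B-D-H-B are not bridges since each lies on that cycle.
Every edge lies on some cycle, so there are no bridges.

0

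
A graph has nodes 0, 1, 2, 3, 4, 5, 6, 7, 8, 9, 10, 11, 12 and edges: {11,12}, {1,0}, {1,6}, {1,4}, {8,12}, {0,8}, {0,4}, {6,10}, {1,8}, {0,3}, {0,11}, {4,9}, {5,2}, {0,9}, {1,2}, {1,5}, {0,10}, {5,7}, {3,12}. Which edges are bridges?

5-7

The edges on the cycle 0-4-9-0 are not bridges since each lies on that cycle.
But removing 5-7 disconnects 5 from 7 — this is a bridge.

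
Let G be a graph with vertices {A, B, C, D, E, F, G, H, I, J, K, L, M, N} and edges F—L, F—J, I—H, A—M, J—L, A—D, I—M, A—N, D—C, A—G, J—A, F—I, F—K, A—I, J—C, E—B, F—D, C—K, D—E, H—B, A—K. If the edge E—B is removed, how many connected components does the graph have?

E and B are still connected via E-D-F-I-H-B, so the component count stays at 1.

1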